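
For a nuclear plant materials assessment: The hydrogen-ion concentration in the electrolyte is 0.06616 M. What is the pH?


pH = −log10[H+]
pH = −log10(0.06616) = 1.18

1.18


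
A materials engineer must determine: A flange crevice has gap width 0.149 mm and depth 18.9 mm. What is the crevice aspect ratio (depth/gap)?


Aspect ratio = depth / gap
Ratio = 18.9 / 0.149 = 126.8

126.8


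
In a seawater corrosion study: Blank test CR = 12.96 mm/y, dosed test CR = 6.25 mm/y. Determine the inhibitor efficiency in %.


Apply the inhibitor-efficiency definition: IE = (CR_blank − CR_inh)/CR_blank × 100
IE = (12.96 − 6.25) / 12.96 × 100
IE = 6.71 / 12.96 × 100 = 51.8 %

51.8 %


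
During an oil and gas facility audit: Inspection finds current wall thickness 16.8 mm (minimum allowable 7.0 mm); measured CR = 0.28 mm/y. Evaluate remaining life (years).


Apply the remaining-life relation: RL = (t_current − t_min) / CR
RL = (16.8 − 7.0) / 0.28 = 9.8 / 0.28 = 35.0 years

35.0 years


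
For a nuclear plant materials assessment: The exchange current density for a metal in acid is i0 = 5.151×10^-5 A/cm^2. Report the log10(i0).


i0 = 5.151×10^-5 A/cm^2
log10(i0) = -4.288

-4.288


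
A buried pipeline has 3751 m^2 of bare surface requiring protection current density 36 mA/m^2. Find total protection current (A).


I = area * current density, then convert mA → A (÷1000)
I = 3751 * 36 / 1000 = 135.04 A

135.04 A


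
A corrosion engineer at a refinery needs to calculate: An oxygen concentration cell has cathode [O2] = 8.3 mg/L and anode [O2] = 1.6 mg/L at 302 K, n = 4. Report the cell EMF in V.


Apply the Nernst concentration-cell relation: E = (RT/nF)*ln(C_cathode/C_anode)
RT/nF = 8.314*302/(4*96485) = 0.00650575 V
ln(8.3/1.6) = 1.64625
E = 0.00650575 * 1.64625 = 0.01071 V

0.01071 V


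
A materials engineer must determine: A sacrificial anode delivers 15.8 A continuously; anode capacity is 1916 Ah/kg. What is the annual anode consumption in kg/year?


Annual consumption = current * hours per year / capacity
Rate = 15.8 * 8760 / 1916 = 72.2 kg/year

72.2 kg/year


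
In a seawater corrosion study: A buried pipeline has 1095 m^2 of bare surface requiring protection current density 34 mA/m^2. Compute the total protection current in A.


I = area * current density, then convert mA → A (÷1000)
I = 1095 * 34 / 1000 = 37.23 A

37.23 A


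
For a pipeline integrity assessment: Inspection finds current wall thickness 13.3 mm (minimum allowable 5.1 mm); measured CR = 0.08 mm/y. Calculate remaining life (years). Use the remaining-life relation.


Apply the remaining-life relation: RL = (t_current − t_min) / CR
RL = (13.3 − 5.1) / 0.08 = 8.2 / 0.08 = 102.5 years

102.5 years


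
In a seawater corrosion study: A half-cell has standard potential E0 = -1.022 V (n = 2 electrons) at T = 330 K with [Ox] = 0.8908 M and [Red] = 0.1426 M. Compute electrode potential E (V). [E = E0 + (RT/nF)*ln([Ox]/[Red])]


Apply the Nernst equation: E = E0 + (RT/nF)*ln([Ox]/[Red])
Step 1: RT/nF = 8.314*330/(2*96485) = 0.01421786 V
Step 2: [Ox]/[Red] = 0.8908/0.1426 = 6.246844
Step 3: ln(6.246844) = 1.832076
Step 4: correction = 0.01421786 * 1.832076 = 0.026 V
E = -1.022 + 0.026 = -0.996 V

-0.996 V


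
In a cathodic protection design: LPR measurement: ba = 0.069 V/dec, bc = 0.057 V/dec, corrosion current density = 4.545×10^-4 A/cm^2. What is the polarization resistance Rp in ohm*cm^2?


Apply the Stern-Geary equation: Rp = ba*bc / (2.303*icorr*(ba+bc))
ba*bc = 0.069*0.057 = 0.003933
ba+bc = 0.126; 2.303*icorr*(ba+bc) = 2.303*4.545×10^-4*0.126 = 1.318859×10^-4
Rp = 0.003933 / 1.318859×10^-4 = 29.82 ohm*cm^2

29.82 ohm*cm^2


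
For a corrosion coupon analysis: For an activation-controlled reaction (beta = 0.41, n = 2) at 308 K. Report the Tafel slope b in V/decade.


Apply the Tafel slope relation: b = 2.303*R*T/(beta*n*F)
Numerator: 2.303 * 8.314 * 308 = 5897.32
Denominator: 0.41 * 2 * 96485 = 79117.7
b = 5897.32 / 79117.7 = 0.075 V/decade

0.075 V/decade


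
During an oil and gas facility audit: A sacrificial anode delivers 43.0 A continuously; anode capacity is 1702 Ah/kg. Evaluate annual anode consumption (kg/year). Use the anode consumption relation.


Annual consumption = current * hours per year / capacity
Rate = 43.0 * 8760 / 1702 = 221.3 kg/year

221.3 kg/year


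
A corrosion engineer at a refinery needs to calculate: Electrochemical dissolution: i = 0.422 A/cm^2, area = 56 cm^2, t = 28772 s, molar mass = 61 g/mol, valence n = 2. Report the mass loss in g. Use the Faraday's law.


Apply Faraday's law: m = i*A*t*M / (n*F)
Total charge passed Q = i*A*t = 0.422*56*28772 = 679939.904 C
m = Q*M/(n*F) = 679939.904*61/(2*96485) = 214.9367 g

214.9367 g


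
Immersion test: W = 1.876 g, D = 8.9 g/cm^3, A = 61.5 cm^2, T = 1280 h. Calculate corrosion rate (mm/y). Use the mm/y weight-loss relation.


Apply the mm/y weight-loss relation: CR = 87600 * W / (D * A * T)
Numerator: 87600 * 1.876 = 164337.6
Denominator: 8.9 * 61.5 * 1280 = 700608.0
CR = 164337.6 / 700608.0 = 0.2346 mm/y

0.2346 mm/y


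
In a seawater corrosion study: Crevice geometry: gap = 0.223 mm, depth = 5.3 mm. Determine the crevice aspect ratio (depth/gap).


Aspect ratio = depth / gap
Ratio = 5.3 / 0.223 = 23.8

23.8


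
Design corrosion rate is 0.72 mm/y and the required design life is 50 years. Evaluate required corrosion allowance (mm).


Corrosion allowance = CR × design life
CA = 0.72 * 50 = 36.0 mm

36.0 mm


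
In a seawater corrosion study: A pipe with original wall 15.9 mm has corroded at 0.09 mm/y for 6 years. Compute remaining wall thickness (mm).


Remaining wall = original − CR × time
t = 15.9 − 0.09*6 = 15.9 − 0.54 = 15.36 mm

15.36 mm


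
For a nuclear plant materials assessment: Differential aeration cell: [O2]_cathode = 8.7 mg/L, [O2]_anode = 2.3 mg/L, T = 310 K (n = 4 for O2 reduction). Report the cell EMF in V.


Apply the Nernst concentration-cell relation: E = (RT/nF)*ln(C_cathode/C_anode)
RT/nF = 8.314*310/(4*96485) = 0.00667808 V
ln(8.7/2.3) = 1.33041
E = 0.00667808 * 1.33041 = 0.00888 V

0.00888 V


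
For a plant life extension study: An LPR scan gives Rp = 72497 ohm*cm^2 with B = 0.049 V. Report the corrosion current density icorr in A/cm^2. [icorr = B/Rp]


Apply the Stern-Geary relation: icorr = B / Rp
icorr = 0.049 / 72497 = 6.759×10^-7 A/cm^2

6.759×10^-7 A/cm^2


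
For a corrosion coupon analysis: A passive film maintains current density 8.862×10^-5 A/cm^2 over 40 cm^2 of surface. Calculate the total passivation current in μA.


I = i_pass * A, then convert A → μA (×10^6)
I = 8.862×10^-5 * 40 * 10^6 = 3544.8 μA

3544.8 μA


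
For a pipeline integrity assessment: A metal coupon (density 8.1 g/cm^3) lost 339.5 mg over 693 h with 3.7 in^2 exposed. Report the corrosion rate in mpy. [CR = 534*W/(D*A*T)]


Apply the mpy weight-loss relation: CR = 534 * W / (D * A * T)
Numerator: 534 * 339.5 = 181293.0
Denominator: 8.1 * 3.7 * 693 = 20769.21
CR = 181293.0 / 20769.21 = 8.7289 mpy

8.7289 mpy


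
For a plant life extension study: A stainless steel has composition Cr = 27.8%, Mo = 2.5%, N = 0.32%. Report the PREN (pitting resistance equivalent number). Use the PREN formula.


Apply the PREN formula: PREN = Cr + 3.3*Mo + 16*N
PREN = 27.8 + 3.3*2.5 + 16*0.32
PREN = 27.8 + 8.25 + 5.12 = 41.17

41.17


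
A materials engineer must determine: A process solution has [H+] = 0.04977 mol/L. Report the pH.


pH = −log10[H+]
pH = −log10(0.04977) = 1.3

1.3


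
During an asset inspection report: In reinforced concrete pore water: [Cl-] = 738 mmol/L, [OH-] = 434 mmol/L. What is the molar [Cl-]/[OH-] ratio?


Threshold parameter = [Cl-] / [OH-] (molar basis; both in mmol/L, so units cancel)
Ratio = 738 / 434 = 1.7

1.7


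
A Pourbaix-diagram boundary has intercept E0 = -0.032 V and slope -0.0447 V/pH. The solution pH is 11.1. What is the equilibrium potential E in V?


Apply the Pourbaix line equation: E = E0 + slope*pH
E = -0.032 + (-0.0447)*11.1 = -0.032 + (-0.49617) = -0.52817 V
Rounded to 4 decimal places: E = -0.5282 V

-0.5282 V


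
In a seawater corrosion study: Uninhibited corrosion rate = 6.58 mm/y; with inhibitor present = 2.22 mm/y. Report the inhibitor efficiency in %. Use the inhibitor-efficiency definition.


Apply the inhibitor-efficiency definition: IE = (CR_blank − CR_inh)/CR_blank × 100
IE = (6.58 − 2.22) / 6.58 × 100
IE = 4.36 / 6.58 × 100 = 66.3 %

66.3 %


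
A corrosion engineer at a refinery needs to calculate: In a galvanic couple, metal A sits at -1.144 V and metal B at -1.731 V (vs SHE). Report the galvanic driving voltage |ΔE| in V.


Driving voltage is the absolute potential difference.
|ΔE| = |-1.144 − (-1.731)| = 0.587 V

0.587 V


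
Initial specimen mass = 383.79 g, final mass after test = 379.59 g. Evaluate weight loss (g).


Weight loss = initial − final
WL = 383.79 − 379.59 = 4.2 g

4.2 g


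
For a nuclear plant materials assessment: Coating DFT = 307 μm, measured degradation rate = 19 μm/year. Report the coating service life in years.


Service life = thickness / degradation rate
Life = 307 / 19 = 16.2 years

16.2 years


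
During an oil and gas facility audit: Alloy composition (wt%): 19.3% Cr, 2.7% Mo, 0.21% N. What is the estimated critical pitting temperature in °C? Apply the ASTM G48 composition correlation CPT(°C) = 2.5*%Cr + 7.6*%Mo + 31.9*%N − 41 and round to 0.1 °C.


Apply the ASTM G48 empirical CPT estimate: CPT(°C) = 2.5*%Cr + 7.6*%Mo + 31.9*%N − 41
2.5*19.3 = 48.25; 7.6*2.7 = 20.52; 31.9*0.21 = 6.699
CPT = 48.25 + 20.52 + 6.699 − 41 = 34.469 °C
Rounded to 0.1 °C: CPT ≈ 34.5 °C

34.5 °C


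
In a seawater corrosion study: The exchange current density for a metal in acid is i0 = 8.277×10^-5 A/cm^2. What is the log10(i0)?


i0 = 8.277×10^-5 A/cm^2
log10(i0) = -4.082

-4.082


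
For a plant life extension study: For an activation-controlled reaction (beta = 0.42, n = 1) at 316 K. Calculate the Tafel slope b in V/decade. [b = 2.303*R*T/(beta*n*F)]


Apply the Tafel slope relation: b = 2.303*R*T/(beta*n*F)
Numerator: 2.303 * 8.314 * 316 = 6050.5
Denominator: 0.42 * 1 * 96485 = 40523.7
b = 6050.5 / 40523.7 = 0.149 V/decade

0.149 V/decade


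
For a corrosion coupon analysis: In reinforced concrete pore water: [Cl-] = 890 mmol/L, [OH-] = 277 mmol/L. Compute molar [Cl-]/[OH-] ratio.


Threshold parameter = [Cl-] / [OH-] (molar basis; both in mmol/L, so units cancel)
Ratio = 890 / 277 = 3.21

3.21


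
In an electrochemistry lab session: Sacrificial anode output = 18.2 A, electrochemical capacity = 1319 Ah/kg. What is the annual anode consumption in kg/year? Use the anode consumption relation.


Annual consumption = current * hours per year / capacity
Rate = 18.2 * 8760 / 1319 = 120.9 kg/year

120.9 kg/year


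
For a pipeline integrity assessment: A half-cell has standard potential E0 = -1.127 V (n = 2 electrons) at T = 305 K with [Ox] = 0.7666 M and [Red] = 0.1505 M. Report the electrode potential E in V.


Apply the Nernst equation: E = E0 + (RT/nF)*ln([Ox]/[Red])
Step 1: RT/nF = 8.314*305/(2*96485) = 0.01314075 V
Step 2: [Ox]/[Red] = 0.7666/0.1505 = 5.093688
Step 3: ln(5.093688) = 1.628002
Step 4: correction = 0.01314075 * 1.628002 = 0.0214 V
E = -1.127 + 0.0214 = -1.1056 V

-1.1056 V


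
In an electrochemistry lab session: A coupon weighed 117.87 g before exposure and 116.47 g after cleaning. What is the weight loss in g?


Weight loss = initial − final
WL = 117.87 − 116.47 = 1.4 g

1.4 g


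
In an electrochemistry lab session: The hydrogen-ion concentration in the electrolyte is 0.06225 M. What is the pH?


pH = −log10[H+]
pH = −log10(0.06225) = 1.21

1.21


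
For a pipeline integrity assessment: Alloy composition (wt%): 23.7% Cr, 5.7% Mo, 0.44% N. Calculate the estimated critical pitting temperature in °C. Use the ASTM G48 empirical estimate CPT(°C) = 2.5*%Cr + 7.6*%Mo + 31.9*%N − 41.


Apply the ASTM G48 empirical CPT estimate: CPT(°C) = 2.5*%Cr + 7.6*%Mo + 31.9*%N − 41
2.5*23.7 = 59.25; 7.6*5.7 = 43.32; 31.9*0.44 = 14.036
CPT = 59.25 + 43.32 + 14.036 − 41 = 75.606 °C
Rounded to 0.1 °C: CPT ≈ 75.6 °C

75.6 °C


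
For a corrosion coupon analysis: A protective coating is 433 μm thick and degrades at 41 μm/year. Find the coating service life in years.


Service life = thickness / degradation rate
Life = 433 / 41 = 10.6 years

10.6 years


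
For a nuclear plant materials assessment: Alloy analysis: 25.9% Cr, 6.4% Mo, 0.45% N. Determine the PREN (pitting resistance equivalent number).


Apply the PREN formula: PREN = Cr + 3.3*Mo + 16*N
PREN = 25.9 + 3.3*6.4 + 16*0.45
PREN = 25.9 + 21.12 + 7.2 = 54.22

54.22


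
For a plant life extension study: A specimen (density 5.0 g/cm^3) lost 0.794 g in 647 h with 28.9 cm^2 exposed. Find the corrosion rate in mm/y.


Apply the mm/y weight-loss relation: CR = 87600 * W / (D * A * T)
Numerator: 87600 * 0.794 = 69554.4
Denominator: 5.0 * 28.9 * 647 = 93491.5
CR = 69554.4 / 93491.5 = 0.74396 mm/y

0.74396 mm/y


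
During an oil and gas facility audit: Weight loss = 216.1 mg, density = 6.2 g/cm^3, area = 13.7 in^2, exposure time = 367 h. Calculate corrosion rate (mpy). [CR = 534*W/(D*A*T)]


Apply the mpy weight-loss relation: CR = 534 * W / (D * A * T)
Numerator: 534 * 216.1 = 115397.4
Denominator: 6.2 * 13.7 * 367 = 31172.98
CR = 115397.4 / 31172.98 = 3.702 mpy

3.702 mpy


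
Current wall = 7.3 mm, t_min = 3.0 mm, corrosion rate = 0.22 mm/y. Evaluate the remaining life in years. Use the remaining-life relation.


Apply the remaining-life relation: RL = (t_current − t_min) / CR
RL = (7.3 − 3.0) / 0.22 = 4.3 / 0.22 = 19.5 years

19.5 years


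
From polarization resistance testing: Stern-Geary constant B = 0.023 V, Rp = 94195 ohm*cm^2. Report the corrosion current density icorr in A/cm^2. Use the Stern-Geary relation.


Apply the Stern-Geary relation: icorr = B / Rp
icorr = 0.023 / 94195 = 2.442×10^-7 A/cm^2

2.442×10^-7 A/cm^2


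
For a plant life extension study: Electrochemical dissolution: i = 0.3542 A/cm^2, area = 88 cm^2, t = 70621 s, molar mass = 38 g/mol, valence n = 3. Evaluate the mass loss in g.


Apply Faraday's law: m = i*A*t*M / (n*F)
Total charge passed Q = i*A*t = 0.3542*88*70621 = 2201228.3216 C
m = Q*M/(n*F) = 2201228.3216*38/(3*96485) = 288.9799 g

288.9799 g


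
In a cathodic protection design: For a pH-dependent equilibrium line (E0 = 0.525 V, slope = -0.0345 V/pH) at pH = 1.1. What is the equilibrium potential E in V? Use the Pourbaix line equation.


Apply the Pourbaix line equation: E = E0 + slope*pH
E = 0.525 + (-0.0345)*1.1 = 0.525 + (-0.03795) = 0.48705 V
Rounded to 3 decimal places: E = 0.487 V

0.487 V


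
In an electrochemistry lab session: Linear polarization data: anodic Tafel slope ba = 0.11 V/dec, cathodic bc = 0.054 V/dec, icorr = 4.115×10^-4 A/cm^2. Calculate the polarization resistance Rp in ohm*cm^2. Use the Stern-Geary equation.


Apply the Stern-Geary equation: Rp = ba*bc / (2.303*icorr*(ba+bc))
ba*bc = 0.11*0.054 = 0.00594
ba+bc = 0.164; 2.303*icorr*(ba+bc) = 2.303*4.115×10^-4*0.164 = 1.5542026×10^-4
Rp = 0.00594 / 1.5542026×10^-4 = 38.22 ohm*cm^2

38.22 ohm*cm^2


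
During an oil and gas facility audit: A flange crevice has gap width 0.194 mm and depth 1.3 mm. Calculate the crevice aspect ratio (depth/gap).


Aspect ratio = depth / gap
Ratio = 1.3 / 0.194 = 6.7

6.7


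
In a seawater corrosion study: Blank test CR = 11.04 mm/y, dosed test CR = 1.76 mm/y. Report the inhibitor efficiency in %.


Apply the inhibitor-efficiency definition: IE = (CR_blank − CR_inh)/CR_blank × 100
IE = (11.04 − 1.76) / 11.04 × 100
IE = 9.28 / 11.04 × 100 = 84.1 %

84.1 %


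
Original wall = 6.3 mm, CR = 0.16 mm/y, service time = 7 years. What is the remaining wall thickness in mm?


Remaining wall = original − CR × time
t = 6.3 − 0.16*7 = 6.3 − 1.12 = 5.18 mm

5.18 mm


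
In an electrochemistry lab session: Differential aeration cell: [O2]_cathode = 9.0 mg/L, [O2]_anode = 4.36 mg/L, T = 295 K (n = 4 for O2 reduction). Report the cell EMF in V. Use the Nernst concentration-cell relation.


Apply the Nernst concentration-cell relation: E = (RT/nF)*ln(C_cathode/C_anode)
RT/nF = 8.314*295/(4*96485) = 0.00635495 V
ln(9.0/4.36) = 0.72475
E = 0.00635495 * 0.72475 = 0.00461 V

0.00461 V


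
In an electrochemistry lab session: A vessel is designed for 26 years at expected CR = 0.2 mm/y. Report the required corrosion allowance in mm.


Corrosion allowance = CR × design life
CA = 0.2 * 26 = 5.2 mm

5.2 mm


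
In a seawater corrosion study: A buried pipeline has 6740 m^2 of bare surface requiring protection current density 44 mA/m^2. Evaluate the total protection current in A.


I = area * current density, then convert mA → A (÷1000)
I = 6740 * 44 / 1000 = 296.56 A

296.56 A


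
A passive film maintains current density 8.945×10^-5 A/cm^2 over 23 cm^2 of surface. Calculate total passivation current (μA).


I = i_pass * A, then convert A → μA (×10^6)
I = 8.945×10^-5 * 23 * 10^6 = 2057.35 μA

2057.35 μA


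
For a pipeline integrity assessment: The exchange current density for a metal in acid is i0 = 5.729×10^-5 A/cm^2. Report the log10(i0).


i0 = 5.729×10^-5 A/cm^2
log10(i0) = -4.242

-4.242


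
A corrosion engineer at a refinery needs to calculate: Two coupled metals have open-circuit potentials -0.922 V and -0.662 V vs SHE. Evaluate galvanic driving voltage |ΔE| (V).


Driving voltage is the absolute potential difference.
|ΔE| = |-0.922 − (-0.662)| = 0.26 V

0.26 V


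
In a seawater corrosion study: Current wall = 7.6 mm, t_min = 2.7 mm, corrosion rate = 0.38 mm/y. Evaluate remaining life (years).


Apply the remaining-life relation: RL = (t_current − t_min) / CR
RL = (7.6 − 2.7) / 0.38 = 4.9 / 0.38 = 12.9 years

12.9 years


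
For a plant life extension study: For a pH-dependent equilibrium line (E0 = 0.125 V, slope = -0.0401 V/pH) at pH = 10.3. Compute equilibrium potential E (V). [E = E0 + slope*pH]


Apply the Pourbaix line equation: E = E0 + slope*pH
E = 0.125 + (-0.0401)*10.3 = 0.125 + (-0.41303) = -0.28803 V
Rounded to 3 decimal places: E = -0.288 V

-0.288 V


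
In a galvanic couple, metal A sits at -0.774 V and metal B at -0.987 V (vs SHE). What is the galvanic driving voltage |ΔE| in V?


Driving voltage is the absolute potential difference.
|ΔE| = |-0.774 − (-0.987)| = 0.213 V

0.213 V


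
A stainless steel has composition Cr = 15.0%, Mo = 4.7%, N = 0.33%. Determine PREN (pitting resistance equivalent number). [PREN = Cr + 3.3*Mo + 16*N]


Apply the PREN formula: PREN = Cr + 3.3*Mo + 16*N
PREN = 15.0 + 3.3*4.7 + 16*0.33
PREN = 15.0 + 15.51 + 5.28 = 35.79

35.79


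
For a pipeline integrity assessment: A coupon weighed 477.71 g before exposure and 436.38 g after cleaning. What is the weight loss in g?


Weight loss = initial − final
WL = 477.71 − 436.38 = 41.33 g

41.33 g


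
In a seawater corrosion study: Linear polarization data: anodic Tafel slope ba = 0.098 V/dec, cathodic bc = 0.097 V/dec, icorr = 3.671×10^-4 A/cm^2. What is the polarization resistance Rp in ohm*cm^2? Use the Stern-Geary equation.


Apply the Stern-Geary equation: Rp = ba*bc / (2.303*icorr*(ba+bc))
ba*bc = 0.098*0.097 = 0.009506
ba+bc = 0.195; 2.303*icorr*(ba+bc) = 2.303*3.671×10^-4*0.195 = 1.648591×10^-4
Rp = 0.009506 / 1.648591×10^-4 = 57.7 ohm*cm^2

57.7 ohm*cm^2


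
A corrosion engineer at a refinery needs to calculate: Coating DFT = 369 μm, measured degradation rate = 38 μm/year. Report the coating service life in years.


Service life = thickness / degradation rate
Life = 369 / 38 = 9.7 years

9.7 years


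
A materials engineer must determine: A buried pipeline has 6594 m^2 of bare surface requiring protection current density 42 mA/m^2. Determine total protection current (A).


I = area * current density, then convert mA → A (÷1000)
I = 6594 * 42 / 1000 = 276.95 A

276.95 A


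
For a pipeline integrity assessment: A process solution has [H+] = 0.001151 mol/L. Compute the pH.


pH = −log10[H+]
pH = −log10(0.001151) = 2.94

2.94


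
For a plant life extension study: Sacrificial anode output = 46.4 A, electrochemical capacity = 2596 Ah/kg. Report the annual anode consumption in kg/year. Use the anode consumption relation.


Annual consumption = current * hours per year / capacity
Rate = 46.4 * 8760 / 2596 = 156.6 kg/year

156.6 kg/year


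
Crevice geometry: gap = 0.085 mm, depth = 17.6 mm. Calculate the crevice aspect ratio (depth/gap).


Aspect ratio = depth / gap
Ratio = 17.6 / 0.085 = 207.1

207.1


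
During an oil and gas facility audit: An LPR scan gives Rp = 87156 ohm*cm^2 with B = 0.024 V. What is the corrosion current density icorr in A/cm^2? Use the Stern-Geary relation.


Apply the Stern-Geary relation: icorr = B / Rp
icorr = 0.024 / 87156 = 2.754×10^-7 A/cm^2

2.754×10^-7 A/cm^2


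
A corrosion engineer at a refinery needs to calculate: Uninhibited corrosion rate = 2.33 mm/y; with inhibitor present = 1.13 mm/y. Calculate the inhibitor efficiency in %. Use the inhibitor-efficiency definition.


Apply the inhibitor-efficiency definition: IE = (CR_blank − CR_inh)/CR_blank × 100
IE = (2.33 − 1.13) / 2.33 × 100
IE = 1.2 / 2.33 × 100 = 51.5 %

51.5 %


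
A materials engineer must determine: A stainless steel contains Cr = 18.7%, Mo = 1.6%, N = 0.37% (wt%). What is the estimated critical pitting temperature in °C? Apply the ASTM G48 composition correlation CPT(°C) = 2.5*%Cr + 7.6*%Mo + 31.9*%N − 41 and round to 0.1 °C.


Apply the ASTM G48 empirical CPT estimate: CPT(°C) = 2.5*%Cr + 7.6*%Mo + 31.9*%N − 41
2.5*18.7 = 46.75; 7.6*1.6 = 12.16; 31.9*0.37 = 11.803
CPT = 46.75 + 12.16 + 11.803 − 41 = 29.713 °C
Rounded to 0.1 °C: CPT ≈ 29.7 °C

29.7 °C


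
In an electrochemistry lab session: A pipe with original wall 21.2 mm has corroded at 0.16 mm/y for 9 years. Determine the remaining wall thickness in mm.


Remaining wall = original − CR × time
t = 21.2 − 0.16*9 = 21.2 − 1.44 = 19.76 mm

19.76 mm


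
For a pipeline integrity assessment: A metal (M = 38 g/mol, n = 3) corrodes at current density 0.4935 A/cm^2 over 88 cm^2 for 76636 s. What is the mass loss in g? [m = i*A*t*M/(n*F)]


Apply Faraday's law: m = i*A*t*M / (n*F)
Total charge passed Q = i*A*t = 0.4935*88*76636 = 3328148.208 C
m = Q*M/(n*F) = 3328148.208*38/(3*96485) = 436.92329 g

436.92329 g


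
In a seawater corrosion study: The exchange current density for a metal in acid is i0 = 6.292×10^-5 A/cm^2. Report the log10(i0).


i0 = 6.292×10^-5 A/cm^2
log10(i0) = -4.201

-4.201


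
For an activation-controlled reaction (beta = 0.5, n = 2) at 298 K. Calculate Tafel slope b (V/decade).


Apply the Tafel slope relation: b = 2.303*R*T/(beta*n*F)
Numerator: 2.303 * 8.314 * 298 = 5705.85
Denominator: 0.5 * 2 * 96485 = 96485.0
b = 5705.85 / 96485.0 = 0.059 V/decade

0.059 V/decade


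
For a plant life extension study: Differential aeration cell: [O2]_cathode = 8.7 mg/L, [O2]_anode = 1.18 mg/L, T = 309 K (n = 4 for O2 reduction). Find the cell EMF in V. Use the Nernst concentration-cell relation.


Apply the Nernst concentration-cell relation: E = (RT/nF)*ln(C_cathode/C_anode)
RT/nF = 8.314*309/(4*96485) = 0.00665654 V
ln(8.7/1.18) = 1.99781
E = 0.00665654 * 1.99781 = 0.0133 V

0.0133 V


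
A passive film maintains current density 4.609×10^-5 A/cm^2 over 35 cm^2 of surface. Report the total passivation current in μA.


I = i_pass * A, then convert A → μA (×10^6)
I = 4.609×10^-5 * 35 * 10^6 = 1613.15 μA

1613.15 μA


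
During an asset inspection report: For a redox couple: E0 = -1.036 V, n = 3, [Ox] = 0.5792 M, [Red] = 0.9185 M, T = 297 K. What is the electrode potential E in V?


Apply the Nernst equation: E = E0 + (RT/nF)*ln([Ox]/[Red])
Step 1: RT/nF = 8.314*297/(3*96485) = 0.00853071 V
Step 2: [Ox]/[Red] = 0.5792/0.9185 = 0.630593
Step 3: ln(0.630593) = -0.461095
Step 4: correction = 0.00853071 * -0.461095 = -0.004 V
E = -1.036 + -0.004 = -1.04 V

-1.04 V


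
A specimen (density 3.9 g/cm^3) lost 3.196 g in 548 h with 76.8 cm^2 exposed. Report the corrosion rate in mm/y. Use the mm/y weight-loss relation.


Apply the mm/y weight-loss relation: CR = 87600 * W / (D * A * T)
Numerator: 87600 * 3.196 = 279969.6
Denominator: 3.9 * 76.8 * 548 = 164136.96
CR = 279969.6 / 164136.96 = 1.7057 mm/y

1.7057 mm/y


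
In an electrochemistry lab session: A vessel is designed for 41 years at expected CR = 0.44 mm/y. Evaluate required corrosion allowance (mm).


Corrosion allowance = CR × design life
CA = 0.44 * 41 = 18.04 mm

18.04 mm


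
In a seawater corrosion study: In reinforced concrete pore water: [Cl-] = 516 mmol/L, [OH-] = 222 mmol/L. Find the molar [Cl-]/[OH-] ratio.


Threshold parameter = [Cl-] / [OH-] (molar basis; both in mmol/L, so units cancel)
Ratio = 516 / 222 = 2.32

2.32


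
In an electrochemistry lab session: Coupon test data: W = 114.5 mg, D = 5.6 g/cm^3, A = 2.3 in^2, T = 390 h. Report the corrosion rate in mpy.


Apply the mpy weight-loss relation: CR = 534 * W / (D * A * T)
Numerator: 534 * 114.5 = 61143.0
Denominator: 5.6 * 2.3 * 390 = 5023.2
CR = 61143.0 / 5023.2 = 12.17212 mpy

12.17212 mpy


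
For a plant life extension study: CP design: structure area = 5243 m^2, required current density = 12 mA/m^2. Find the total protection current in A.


I = area * current density, then convert mA → A (÷1000)
I = 5243 * 12 / 1000 = 62.92 A

62.92 A


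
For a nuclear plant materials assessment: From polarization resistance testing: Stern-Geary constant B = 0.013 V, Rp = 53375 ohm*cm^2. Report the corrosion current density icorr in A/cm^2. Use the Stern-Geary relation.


Apply the Stern-Geary relation: icorr = B / Rp
icorr = 0.013 / 53375 = 2.436×10^-7 A/cm^2

2.436×10^-7 A/cm^2


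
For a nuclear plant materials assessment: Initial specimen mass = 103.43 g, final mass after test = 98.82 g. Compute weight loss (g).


Weight loss = initial − final
WL = 103.43 − 98.82 = 4.61 g

4.61 g


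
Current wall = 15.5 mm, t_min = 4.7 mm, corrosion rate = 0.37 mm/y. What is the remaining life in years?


Apply the remaining-life relation: RL = (t_current − t_min) / CR
RL = (15.5 − 4.7) / 0.37 = 10.8 / 0.37 = 29.2 years

29.2 years


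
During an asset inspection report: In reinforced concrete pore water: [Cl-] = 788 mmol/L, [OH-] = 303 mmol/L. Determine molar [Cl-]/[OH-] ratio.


Threshold parameter = [Cl-] / [OH-] (molar basis; both in mmol/L, so units cancel)
Ratio = 788 / 303 = 2.6

2.6


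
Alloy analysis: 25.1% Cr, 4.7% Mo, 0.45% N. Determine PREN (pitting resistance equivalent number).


Apply the PREN formula: PREN = Cr + 3.3*Mo + 16*N
PREN = 25.1 + 3.3*4.7 + 16*0.45
PREN = 25.1 + 15.51 + 7.2 = 47.81

47.81


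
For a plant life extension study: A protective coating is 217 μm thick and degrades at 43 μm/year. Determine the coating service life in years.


Service life = thickness / degradation rate
Life = 217 / 43 = 5.0 years

5.0 years


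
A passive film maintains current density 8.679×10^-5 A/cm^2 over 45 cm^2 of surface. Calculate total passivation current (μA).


I = i_pass * A, then convert A → μA (×10^6)
I = 8.679×10^-5 * 45 * 10^6 = 3905.55 μA

3905.55 μA


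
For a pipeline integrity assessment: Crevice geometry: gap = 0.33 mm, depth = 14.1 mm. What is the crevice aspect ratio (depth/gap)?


Aspect ratio = depth / gap
Ratio = 14.1 / 0.33 = 42.7

42.7


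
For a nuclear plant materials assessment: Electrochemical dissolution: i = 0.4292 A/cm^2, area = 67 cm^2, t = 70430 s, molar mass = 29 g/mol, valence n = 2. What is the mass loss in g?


Apply Faraday's law: m = i*A*t*M / (n*F)
Total charge passed Q = i*A*t = 0.4292*67*70430 = 2025313.252 C
m = Q*M/(n*F) = 2025313.252*29/(2*96485) = 304.36899 g

304.36899 g


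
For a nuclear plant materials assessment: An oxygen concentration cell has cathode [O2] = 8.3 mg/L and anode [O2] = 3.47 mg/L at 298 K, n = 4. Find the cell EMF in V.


Apply the Nernst concentration-cell relation: E = (RT/nF)*ln(C_cathode/C_anode)
RT/nF = 8.314*298/(4*96485) = 0.00641958 V
ln(8.3/3.47) = 0.8721
E = 0.00641958 * 0.8721 = 0.0056 V

0.0056 V


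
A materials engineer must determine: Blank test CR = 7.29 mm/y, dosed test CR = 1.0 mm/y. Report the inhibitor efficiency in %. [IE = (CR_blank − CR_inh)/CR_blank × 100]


Apply the inhibitor-efficiency definition: IE = (CR_blank − CR_inh)/CR_blank × 100
IE = (7.29 − 1.0) / 7.29 × 100
IE = 6.29 / 7.29 × 100 = 86.3 %

86.3 %


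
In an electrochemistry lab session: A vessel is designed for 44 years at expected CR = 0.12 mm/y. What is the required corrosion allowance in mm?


Corrosion allowance = CR × design life
CA = 0.12 * 44 = 5.28 mm

5.28 mm


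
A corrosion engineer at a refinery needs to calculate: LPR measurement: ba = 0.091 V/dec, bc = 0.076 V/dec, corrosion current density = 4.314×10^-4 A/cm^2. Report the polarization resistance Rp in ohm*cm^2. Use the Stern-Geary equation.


Apply the Stern-Geary equation: Rp = ba*bc / (2.303*icorr*(ba+bc))
ba*bc = 0.091*0.076 = 0.006916
ba+bc = 0.167; 2.303*icorr*(ba+bc) = 2.303*4.314×10^-4*0.167 = 1.6591687×10^-4
Rp = 0.006916 / 1.6591687×10^-4 = 41.7 ohm*cm^2

41.7 ohm*cm^2


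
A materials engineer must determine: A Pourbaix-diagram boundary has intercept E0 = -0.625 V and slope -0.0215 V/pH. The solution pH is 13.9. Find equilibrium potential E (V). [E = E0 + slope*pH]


Apply the Pourbaix line equation: E = E0 + slope*pH
E = -0.625 + (-0.0215)*13.9 = -0.625 + (-0.29885) = -0.92385 V
Rounded to 3 decimal places: E = -0.924 V

-0.924 V


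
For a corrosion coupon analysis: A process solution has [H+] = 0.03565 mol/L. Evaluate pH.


pH = −log10[H+]
pH = −log10(0.03565) = 1.45

1.45


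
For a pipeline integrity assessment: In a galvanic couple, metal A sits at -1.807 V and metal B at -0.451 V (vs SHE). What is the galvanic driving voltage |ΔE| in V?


Driving voltage is the absolute potential difference.
|ΔE| = |-1.807 − (-0.451)| = 1.356 V

1.356 V


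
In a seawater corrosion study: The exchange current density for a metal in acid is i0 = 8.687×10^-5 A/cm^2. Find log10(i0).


i0 = 8.687×10^-5 A/cm^2
log10(i0) = -4.061

-4.061


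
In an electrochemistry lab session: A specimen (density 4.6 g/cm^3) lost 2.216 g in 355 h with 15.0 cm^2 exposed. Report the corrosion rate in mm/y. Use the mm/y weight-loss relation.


Apply the mm/y weight-loss relation: CR = 87600 * W / (D * A * T)
Numerator: 87600 * 2.216 = 194121.6
Denominator: 4.6 * 15.0 * 355 = 24495.0
CR = 194121.6 / 24495.0 = 7.9249 mm/y

7.9249 mm/y


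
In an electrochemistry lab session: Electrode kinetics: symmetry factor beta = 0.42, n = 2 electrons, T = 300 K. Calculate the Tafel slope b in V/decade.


Apply the Tafel slope relation: b = 2.303*R*T/(beta*n*F)
Numerator: 2.303 * 8.314 * 300 = 5744.14
Denominator: 0.42 * 2 * 96485 = 81047.4
b = 5744.14 / 81047.4 = 0.0709 V/decade

0.0709 V/decade


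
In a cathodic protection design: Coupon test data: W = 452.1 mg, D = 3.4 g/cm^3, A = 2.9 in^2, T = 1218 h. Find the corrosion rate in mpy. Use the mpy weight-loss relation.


Apply the mpy weight-loss relation: CR = 534 * W / (D * A * T)
Numerator: 534 * 452.1 = 241421.4
Denominator: 3.4 * 2.9 * 1218 = 12009.48
CR = 241421.4 / 12009.48 = 20.10257 mpy

20.10257 mpy


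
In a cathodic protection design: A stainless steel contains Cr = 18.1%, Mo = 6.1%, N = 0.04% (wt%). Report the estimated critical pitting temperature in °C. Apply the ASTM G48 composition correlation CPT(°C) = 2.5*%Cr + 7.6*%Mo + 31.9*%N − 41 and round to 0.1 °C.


Apply the ASTM G48 empirical CPT estimate: CPT(°C) = 2.5*%Cr + 7.6*%Mo + 31.9*%N − 41
2.5*18.1 = 45.25; 7.6*6.1 = 46.36; 31.9*0.04 = 1.276
CPT = 45.25 + 46.36 + 1.276 − 41 = 51.886 °C
Rounded to 0.1 °C: CPT ≈ 51.9 °C

51.9 °C


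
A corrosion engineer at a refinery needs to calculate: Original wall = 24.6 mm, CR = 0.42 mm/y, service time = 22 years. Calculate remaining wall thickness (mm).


Remaining wall = original − CR × time
t = 24.6 − 0.42*22 = 24.6 − 9.24 = 15.36 mm

15.36 mm


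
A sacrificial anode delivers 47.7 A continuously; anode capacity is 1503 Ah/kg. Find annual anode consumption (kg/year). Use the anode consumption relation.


Annual consumption = current * hours per year / capacity
Rate = 47.7 * 8760 / 1503 = 278.0 kg/year

278.0 kg/year


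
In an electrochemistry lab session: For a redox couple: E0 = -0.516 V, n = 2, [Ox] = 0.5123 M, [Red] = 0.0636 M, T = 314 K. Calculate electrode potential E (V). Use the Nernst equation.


Apply the Nernst equation: E = E0 + (RT/nF)*ln([Ox]/[Red])
Step 1: RT/nF = 8.314*314/(2*96485) = 0.01352851 V
Step 2: [Ox]/[Red] = 0.5123/0.0636 = 8.055031
Step 3: ln(8.055031) = 2.086297
Step 4: correction = 0.01352851 * 2.086297 = 0.0282 V
E = -0.516 + 0.0282 = -0.4878 V

-0.4878 V


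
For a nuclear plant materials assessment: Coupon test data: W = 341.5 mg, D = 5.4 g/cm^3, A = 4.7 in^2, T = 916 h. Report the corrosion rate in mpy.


Apply the mpy weight-loss relation: CR = 534 * W / (D * A * T)
Numerator: 534 * 341.5 = 182361.0
Denominator: 5.4 * 4.7 * 916 = 23248.08
CR = 182361.0 / 23248.08 = 7.844 mpy

7.844 mpy


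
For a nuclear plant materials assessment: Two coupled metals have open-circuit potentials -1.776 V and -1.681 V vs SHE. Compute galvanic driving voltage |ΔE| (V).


Driving voltage is the absolute potential difference.
|ΔE| = |-1.776 − (-1.681)| = 0.095 V

0.095 V


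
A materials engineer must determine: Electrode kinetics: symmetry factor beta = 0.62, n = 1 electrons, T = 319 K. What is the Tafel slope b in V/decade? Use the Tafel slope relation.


Apply the Tafel slope relation: b = 2.303*R*T/(beta*n*F)
Numerator: 2.303 * 8.314 * 319 = 6107.94
Denominator: 0.62 * 1 * 96485 = 59820.7
b = 6107.94 / 59820.7 = 0.102 V/decade

0.102 V/decade


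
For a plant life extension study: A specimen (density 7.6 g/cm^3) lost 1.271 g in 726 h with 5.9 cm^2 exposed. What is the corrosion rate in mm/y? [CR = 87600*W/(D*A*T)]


Apply the mm/y weight-loss relation: CR = 87600 * W / (D * A * T)
Numerator: 87600 * 1.271 = 111339.6
Denominator: 7.6 * 5.9 * 726 = 32553.84
CR = 111339.6 / 32553.84 = 3.42017 mm/y

3.42017 mm/y


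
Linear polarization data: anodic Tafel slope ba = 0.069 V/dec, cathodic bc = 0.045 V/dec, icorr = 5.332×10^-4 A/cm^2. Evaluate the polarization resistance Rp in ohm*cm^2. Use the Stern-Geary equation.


Apply the Stern-Geary equation: Rp = ba*bc / (2.303*icorr*(ba+bc))
ba*bc = 0.069*0.045 = 0.003105
ba+bc = 0.114; 2.303*icorr*(ba+bc) = 2.303*5.332×10^-4*0.114 = 1.3998739×10^-4
Rp = 0.003105 / 1.3998739×10^-4 = 22.18 ohm*cm^2

22.18 ohm*cm^2


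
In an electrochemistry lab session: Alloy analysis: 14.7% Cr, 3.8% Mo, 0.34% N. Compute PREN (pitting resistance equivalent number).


Apply the PREN formula: PREN = Cr + 3.3*Mo + 16*N
PREN = 14.7 + 3.3*3.8 + 16*0.34
PREN = 14.7 + 12.54 + 5.44 = 32.68

32.68


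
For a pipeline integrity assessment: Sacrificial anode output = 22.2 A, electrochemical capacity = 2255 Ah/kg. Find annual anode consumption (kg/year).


Annual consumption = current * hours per year / capacity
Rate = 22.2 * 8760 / 2255 = 86.2 kg/year

86.2 kg/year


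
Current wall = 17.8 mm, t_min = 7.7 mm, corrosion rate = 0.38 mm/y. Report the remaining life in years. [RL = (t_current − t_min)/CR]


Apply the remaining-life relation: RL = (t_current − t_min) / CR
RL = (17.8 − 7.7) / 0.38 = 10.1 / 0.38 = 26.6 years

26.6 years


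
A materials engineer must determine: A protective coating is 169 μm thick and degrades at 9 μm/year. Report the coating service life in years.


Service life = thickness / degradation rate
Life = 169 / 9 = 18.8 years

18.8 years


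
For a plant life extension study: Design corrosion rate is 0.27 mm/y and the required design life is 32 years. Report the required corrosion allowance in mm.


Corrosion allowance = CR × design life
CA = 0.27 * 32 = 8.64 mm

8.64 mm


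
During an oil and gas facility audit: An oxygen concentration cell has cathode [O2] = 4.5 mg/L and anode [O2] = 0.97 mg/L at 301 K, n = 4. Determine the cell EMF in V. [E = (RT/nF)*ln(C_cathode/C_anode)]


Apply the Nernst concentration-cell relation: E = (RT/nF)*ln(C_cathode/C_anode)
RT/nF = 8.314*301/(4*96485) = 0.0064842 V
ln(4.5/0.97) = 1.53454
E = 0.0064842 * 1.53454 = 0.00995 V

0.00995 V


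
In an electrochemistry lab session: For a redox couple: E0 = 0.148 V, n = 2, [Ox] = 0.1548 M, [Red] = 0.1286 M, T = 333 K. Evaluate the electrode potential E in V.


Apply the Nernst equation: E = E0 + (RT/nF)*ln([Ox]/[Red])
Step 1: RT/nF = 8.314*333/(2*96485) = 0.01434711 V
Step 2: [Ox]/[Red] = 0.1548/0.1286 = 1.203733
Step 3: ln(1.203733) = 0.185428
Step 4: correction = 0.01434711 * 0.185428 = 0.0027 V
E = 0.148 + 0.0027 = 0.1507 V

0.1507 V


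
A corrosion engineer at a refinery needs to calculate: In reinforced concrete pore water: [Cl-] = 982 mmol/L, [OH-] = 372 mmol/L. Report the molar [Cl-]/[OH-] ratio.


Threshold parameter = [Cl-] / [OH-] (molar basis; both in mmol/L, so units cancel)
Ratio = 982 / 372 = 2.64

2.64


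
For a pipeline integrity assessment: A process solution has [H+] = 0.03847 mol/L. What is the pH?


pH = −log10[H+]
pH = −log10(0.03847) = 1.41

1.41


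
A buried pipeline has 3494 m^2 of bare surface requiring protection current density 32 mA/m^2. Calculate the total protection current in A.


I = area * current density, then convert mA → A (÷1000)
I = 3494 * 32 / 1000 = 111.81 A

111.81 A


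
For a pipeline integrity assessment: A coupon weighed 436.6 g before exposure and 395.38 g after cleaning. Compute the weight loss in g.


Weight loss = initial − final
WL = 436.6 − 395.38 = 41.22 g

41.22 g


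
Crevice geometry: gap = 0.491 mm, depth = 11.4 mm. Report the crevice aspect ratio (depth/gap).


Aspect ratio = depth / gap
Ratio = 11.4 / 0.491 = 23.2

23.2


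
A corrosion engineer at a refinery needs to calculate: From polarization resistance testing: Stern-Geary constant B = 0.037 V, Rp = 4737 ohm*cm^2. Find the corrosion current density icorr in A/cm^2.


Apply the Stern-Geary relation: icorr = B / Rp
icorr = 0.037 / 4737 = 7.811×10^-6 A/cm^2

7.811×10^-6 A/cm^2


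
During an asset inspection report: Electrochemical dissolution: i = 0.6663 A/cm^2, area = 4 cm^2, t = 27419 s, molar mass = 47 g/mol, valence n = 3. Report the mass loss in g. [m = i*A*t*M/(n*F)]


Apply Faraday's law: m = i*A*t*M / (n*F)
Total charge passed Q = i*A*t = 0.6663*4*27419 = 73077.1188 C
m = Q*M/(n*F) = 73077.1188*47/(3*96485) = 11.8658 g

11.8658 g


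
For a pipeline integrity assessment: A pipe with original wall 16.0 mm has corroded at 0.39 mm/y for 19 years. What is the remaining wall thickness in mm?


Remaining wall = original − CR × time
t = 16.0 − 0.39*19 = 16.0 − 7.41 = 8.59 mm

8.59 mm


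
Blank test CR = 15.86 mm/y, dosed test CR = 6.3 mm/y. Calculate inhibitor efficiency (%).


Apply the inhibitor-efficiency definition: IE = (CR_blank − CR_inh)/CR_blank × 100
IE = (15.86 − 6.3) / 15.86 × 100
IE = 9.56 / 15.86 × 100 = 60.3 %

60.3 %


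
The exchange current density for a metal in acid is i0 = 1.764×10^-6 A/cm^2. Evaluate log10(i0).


i0 = 1.764×10^-6 A/cm^2
log10(i0) = -5.754

-5.754


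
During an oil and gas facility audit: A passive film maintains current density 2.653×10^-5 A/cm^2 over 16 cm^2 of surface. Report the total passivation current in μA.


I = i_pass * A, then convert A → μA (×10^6)
I = 2.653×10^-5 * 16 * 10^6 = 424.48 μA

424.48 μA
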